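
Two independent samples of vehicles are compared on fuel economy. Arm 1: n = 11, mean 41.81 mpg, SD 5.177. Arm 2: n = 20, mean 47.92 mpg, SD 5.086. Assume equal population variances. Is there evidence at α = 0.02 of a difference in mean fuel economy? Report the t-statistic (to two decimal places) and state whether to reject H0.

t = -3.18; reject H0

Let group 1 = arm 1, group 2 = arm 2. H0: μ_1 = μ_2; H1: μ_1 ≠ μ_2 (two-sample pooled-variance t-test, two-sided).
s_p² = [(11−1)·5.177² + (20−1)·5.086²]/(11+20−2) = 26.1894
t = (41.81 − 47.92)/√[26.1894·(1/11 + 1/20)] = -3.18
df = n₁ + n₂ − 2 = 29
Two-sided p-value ≈ 0.0035
Since p ≈ 0.0035 < α = 0.02, reject H0; the evidence is statistically significant.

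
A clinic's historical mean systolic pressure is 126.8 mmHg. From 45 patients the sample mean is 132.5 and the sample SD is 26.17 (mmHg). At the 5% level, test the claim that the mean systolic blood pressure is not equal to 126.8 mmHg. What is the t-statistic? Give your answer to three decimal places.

1.461

H0: μ = 126.8; H1: μ ≠ 126.8 (one-sample t-test, two-sided).
t = (x̄ − μ₀)/(s/√n) = (132.5 − 126.8)/(26.17/√45) = 1.461
df = n − 1 = 44
Two-sided p-value ≈ 0.1511
Since p ≈ 0.1511 > α = 0.05, fail to reject H0; the evidence is not statistically significant.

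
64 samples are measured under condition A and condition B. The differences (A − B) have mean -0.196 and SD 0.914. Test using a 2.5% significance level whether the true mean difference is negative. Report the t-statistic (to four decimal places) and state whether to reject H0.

t = -1.7155; fail to reject H0

H0: μ_d = 0; H1: μ_d < 0 (paired t-test on the differences, left-tailed).
t = d̄/(s_d/√n) = -0.196/(0.914/√64) = -1.7155
df = n − 1 = 63
p-value = P(T ≤ -1.7155) ≈ 0.0456
Since p ≈ 0.0456 > α = 0.025, fail to reject H0; the evidence is not statistically significant.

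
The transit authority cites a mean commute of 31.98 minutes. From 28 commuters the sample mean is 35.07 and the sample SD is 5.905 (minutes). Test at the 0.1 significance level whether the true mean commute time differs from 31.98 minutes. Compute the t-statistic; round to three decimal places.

H0: μ = 31.98; H1: μ ≠ 31.98 (one-sample t-test, two-sided).
t = (x̄ − μ₀)/(s/√n) = (35.07 − 31.98)/(5.905/√28) = 2.769
df = n − 1 = 27
Two-sided p-value ≈ 0.0100
Since p ≈ 0.0100 < α = 0.1, reject H0; the evidence is statistically significant.

2.769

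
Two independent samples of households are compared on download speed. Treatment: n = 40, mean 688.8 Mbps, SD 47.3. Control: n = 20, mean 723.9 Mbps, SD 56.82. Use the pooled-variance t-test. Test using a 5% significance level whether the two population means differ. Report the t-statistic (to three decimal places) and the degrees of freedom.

t = -2.532, df = 58

Let group 1 = treatment, group 2 = control. H0: μ_1 = μ_2; H1: μ_1 ≠ μ_2 (two-sample pooled-variance t-test, two-sided).
s_p² = [(40−1)·47.3² + (20−1)·56.82²]/(40+20−2) = 2562
t = (688.8 − 723.9)/√[2562·(1/40 + 1/20)] = -2.532
df = n₁ + n₂ − 2 = 58
Two-sided p-value ≈ 0.0141
Since p ≈ 0.0141 < α = 0.05, reject H0; the data support H1.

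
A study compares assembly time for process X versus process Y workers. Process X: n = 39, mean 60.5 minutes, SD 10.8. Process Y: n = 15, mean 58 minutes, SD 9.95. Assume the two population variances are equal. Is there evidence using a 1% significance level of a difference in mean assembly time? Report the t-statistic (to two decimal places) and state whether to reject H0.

Let group 1 = process X, group 2 = process Y. H0: μ_1 = μ_2; H1: μ_1 ≠ μ_2 (two-sample pooled-variance t-test, two-sided).
s_p² = [(39−1)·10.8² + (15−1)·9.95²]/(39+15−2) = 111.891
t = (60.5 − 58)/√[111.891·(1/39 + 1/15)] = 0.78
df = n₁ + n₂ − 2 = 52
Two-sided p-value ≈ 0.440
Since p ≈ 0.440 > α = 0.01, fail to reject H0; the data do not provide sufficient evidence against H0.

t = 0.78; fail to reject H0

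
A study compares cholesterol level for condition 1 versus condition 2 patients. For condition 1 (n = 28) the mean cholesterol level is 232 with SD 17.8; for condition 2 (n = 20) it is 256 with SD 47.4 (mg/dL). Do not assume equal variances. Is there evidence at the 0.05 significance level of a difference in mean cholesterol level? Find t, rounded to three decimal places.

-2.158

Let group 1 = condition 1, group 2 = condition 2. H0: μ_1 = μ_2; H1: μ_1 ≠ μ_2 (Welch's two-sample t-test, two-sided).
t = (x̄_1 − x̄_2)/√(s_1²/n_1 + s_2²/n_2) = (232 − 256)/√(17.8²/28 + 47.4²/20) = -2.158
Welch–Satterthwaite df ≈ 22.86
Two-sided p-value ≈ 0.042
Since p ≈ 0.042 < α = 0.05, reject H0; the data support H1.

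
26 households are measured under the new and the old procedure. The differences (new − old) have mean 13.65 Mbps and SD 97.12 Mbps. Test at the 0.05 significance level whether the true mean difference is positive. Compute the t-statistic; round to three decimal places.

H0: μ_d = 0; H1: μ_d > 0 (paired t-test on the differences, right-tailed).
t = d̄/(s_d/√n) = 13.65/(97.12/√26) = 0.717
df = n − 1 = 25
p-value = P(T ≥ 0.717) ≈ 0.240
Since p ≈ 0.240 > α = 0.05, fail to reject H0; the evidence is not statistically significant.

0.717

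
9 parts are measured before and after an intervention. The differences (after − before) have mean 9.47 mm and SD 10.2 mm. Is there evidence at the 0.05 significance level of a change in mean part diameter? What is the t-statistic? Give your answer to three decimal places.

H0: μ_d = 0; H1: μ_d ≠ 0 (paired t-test on the differences, two-sided).
t = d̄/(s_d/√n) = 9.47/(10.2/√9) = 2.785
df = n − 1 = 8
Two-sided p-value ≈ 0.0237
Since p ≈ 0.0237 < α = 0.05, reject H0; the evidence is statistically significant.

2.785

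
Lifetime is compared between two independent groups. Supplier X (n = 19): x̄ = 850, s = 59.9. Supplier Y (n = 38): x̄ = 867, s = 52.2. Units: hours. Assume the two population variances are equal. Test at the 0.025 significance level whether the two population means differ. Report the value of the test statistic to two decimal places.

Let group 1 = supplier X, group 2 = supplier Y. H0: μ_1 = μ_2; H1: μ_1 ≠ μ_2 (two-sample pooled-variance t-test, two-sided).
s_p² = [(19−1)·59.9² + (38−1)·52.2²]/(19+38−2) = 3007.33
t = (850 − 867)/√[3007.33·(1/19 + 1/38)] = -1.10
df = n₁ + n₂ − 2 = 55
Two-sided p-value ≈ 0.275
Since p ≈ 0.275 > α = 0.025, fail to reject H0; the evidence is not statistically significant.

-1.10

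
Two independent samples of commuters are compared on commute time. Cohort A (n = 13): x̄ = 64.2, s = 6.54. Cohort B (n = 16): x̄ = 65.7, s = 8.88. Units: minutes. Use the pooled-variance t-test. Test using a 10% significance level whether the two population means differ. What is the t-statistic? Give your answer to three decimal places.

Let group 1 = cohort A, group 2 = cohort B. H0: μ_1 = μ_2; H1: μ_1 ≠ μ_2 (two-sample pooled-variance t-test, two-sided).
s_p² = [(13−1)·6.54² + (16−1)·8.88²]/(13+16−2) = 62.8176
t = (64.2 − 65.7)/√[62.8176·(1/13 + 1/16)] = -0.507
df = n₁ + n₂ − 2 = 27
Two-sided p-value ≈ 0.6164
Since p ≈ 0.6164 > α = 0.1, fail to reject H0; the evidence is not statistically significant.

-0.507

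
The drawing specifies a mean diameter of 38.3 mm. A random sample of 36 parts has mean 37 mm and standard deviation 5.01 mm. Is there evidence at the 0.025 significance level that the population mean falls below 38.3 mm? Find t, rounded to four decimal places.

H0: μ = 38.3; H1: μ < 38.3 (one-sample t-test, left-tailed).
t = (x̄ − μ₀)/(s/√n) = (37 − 38.3)/(5.01/√36) = -1.5569
df = n − 1 = 35
p-value = P(T ≤ -1.5569) ≈ 0.064
Since p ≈ 0.064 > α = 0.025, fail to reject H0; the evidence is not statistically significant.

-1.5569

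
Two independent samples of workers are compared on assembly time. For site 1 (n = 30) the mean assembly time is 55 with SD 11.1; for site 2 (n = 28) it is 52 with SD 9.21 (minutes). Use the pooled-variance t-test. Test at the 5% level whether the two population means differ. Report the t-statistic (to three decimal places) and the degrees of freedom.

Let group 1 = site 1, group 2 = site 2. H0: μ_1 = μ_2; H1: μ_1 ≠ μ_2 (two-sample pooled-variance t-test, two-sided).
s_p² = [(30−1)·11.1² + (28−1)·9.21²]/(30+28−2) = 104.703
t = (55 − 52)/√[104.703·(1/30 + 1/28)] = 1.116
df = n₁ + n₂ − 2 = 56
Two-sided p-value ≈ 0.269
Since p ≈ 0.269 > α = 0.05, fail to reject H0; the evidence is not statistically significant.

t = 1.116, df = 56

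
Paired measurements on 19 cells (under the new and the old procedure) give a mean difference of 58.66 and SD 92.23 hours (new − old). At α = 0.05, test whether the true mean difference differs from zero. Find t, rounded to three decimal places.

2.772

H0: μ_d = 0; H1: μ_d ≠ 0 (paired t-test on the differences, two-sided).
t = d̄/(s_d/√n) = 58.66/(92.23/√19) = 2.772
df = n − 1 = 18
Two-sided p-value ≈ 0.0126
Since p ≈ 0.0126 < α = 0.05, reject H0; the evidence is statistically significant.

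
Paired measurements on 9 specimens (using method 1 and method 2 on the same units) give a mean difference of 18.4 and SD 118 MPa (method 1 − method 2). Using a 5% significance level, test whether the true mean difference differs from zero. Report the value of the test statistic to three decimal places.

0.468

H0: μ_d = 0; H1: μ_d ≠ 0 (paired t-test on the differences, two-sided).
t = d̄/(s_d/√n) = 18.4/(118/√9) = 0.468
df = n − 1 = 8
Two-sided p-value ≈ 0.652
Since p ≈ 0.652 > α = 0.05, fail to reject H0; the data do not provide sufficient evidence against H0.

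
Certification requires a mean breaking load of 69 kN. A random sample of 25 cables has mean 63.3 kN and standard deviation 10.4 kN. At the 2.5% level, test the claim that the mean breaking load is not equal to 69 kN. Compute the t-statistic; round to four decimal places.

-2.7404

H0: μ = 69; H1: μ ≠ 69 (one-sample t-test, two-sided).
t = (x̄ − μ₀)/(s/√n) = (63.3 − 69)/(10.4/√25) = -2.7404
df = n − 1 = 24
Two-sided p-value ≈ 0.0114
Since p ≈ 0.0114 < α = 0.025, reject H0; the evidence is statistically significant.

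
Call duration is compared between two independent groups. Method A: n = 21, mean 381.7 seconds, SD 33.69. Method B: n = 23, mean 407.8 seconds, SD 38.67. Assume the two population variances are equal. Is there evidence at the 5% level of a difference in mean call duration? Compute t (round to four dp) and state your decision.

t = -2.3767; reject H0

Let group 1 = method A, group 2 = method B. H0: μ_1 = μ_2; H1: μ_1 ≠ μ_2 (two-sample pooled-variance t-test, two-sided).
s_p² = [(21−1)·33.69² + (23−1)·38.67²]/(21+23−2) = 1323.77
t = (381.7 − 407.8)/√[1323.77·(1/21 + 1/23)] = -2.3767
df = n₁ + n₂ − 2 = 42
Two-sided p-value ≈ 0.022
Since p ≈ 0.022 < α = 0.05, reject H0; the data support H1.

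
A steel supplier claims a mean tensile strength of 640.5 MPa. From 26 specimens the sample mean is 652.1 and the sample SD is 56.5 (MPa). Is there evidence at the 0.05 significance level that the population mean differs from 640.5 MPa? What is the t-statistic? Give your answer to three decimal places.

1.047

H0: μ = 640.5; H1: μ ≠ 640.5 (one-sample t-test, two-sided).
t = (x̄ − μ₀)/(s/√n) = (652.1 − 640.5)/(56.5/√26) = 1.047
df = n − 1 = 25
Two-sided p-value ≈ 0.3052
Since p ≈ 0.3052 > α = 0.05, fail to reject H0; the data do not provide sufficient evidence against H0.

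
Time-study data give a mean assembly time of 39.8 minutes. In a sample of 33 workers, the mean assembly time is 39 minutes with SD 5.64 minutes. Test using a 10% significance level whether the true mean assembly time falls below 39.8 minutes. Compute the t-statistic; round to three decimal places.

H0: μ = 39.8; H1: μ < 39.8 (one-sample t-test, left-tailed).
t = (x̄ − μ₀)/(s/√n) = (39 − 39.8)/(5.64/√33) = -0.815
df = n − 1 = 32
p-value = P(T ≤ -0.815) ≈ 0.211
Since p ≈ 0.211 > α = 0.1, fail to reject H0; the evidence is not statistically significant.

-0.815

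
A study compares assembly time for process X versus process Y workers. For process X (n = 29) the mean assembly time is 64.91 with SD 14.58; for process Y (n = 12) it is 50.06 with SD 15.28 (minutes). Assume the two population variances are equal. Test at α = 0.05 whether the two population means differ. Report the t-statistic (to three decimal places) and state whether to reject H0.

t = 2.927; reject H0

Let group 1 = process X, group 2 = process Y. H0: μ_1 = μ_2; H1: μ_1 ≠ μ_2 (two-sample pooled-variance t-test, two-sided).
s_p² = [(29−1)·14.58² + (12−1)·15.28²]/(29+12−2) = 218.472
t = (64.91 − 50.06)/√[218.472·(1/29 + 1/12)] = 2.927
df = n₁ + n₂ − 2 = 39
Two-sided p-value ≈ 0.0057
Since p ≈ 0.0057 < α = 0.05, reject H0; the data support H1.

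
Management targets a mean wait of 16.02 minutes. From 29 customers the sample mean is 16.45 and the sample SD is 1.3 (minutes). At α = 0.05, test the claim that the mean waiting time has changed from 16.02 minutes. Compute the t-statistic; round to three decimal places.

1.781

H0: μ = 16.02; H1: μ ≠ 16.02 (one-sample t-test, two-sided).
t = (x̄ − μ₀)/(s/√n) = (16.45 − 16.02)/(1.3/√29) = 1.781
df = n − 1 = 28
Two-sided p-value ≈ 0.0857
Since p ≈ 0.0857 > α = 0.05, fail to reject H0; the data do not provide sufficient evidence against H0.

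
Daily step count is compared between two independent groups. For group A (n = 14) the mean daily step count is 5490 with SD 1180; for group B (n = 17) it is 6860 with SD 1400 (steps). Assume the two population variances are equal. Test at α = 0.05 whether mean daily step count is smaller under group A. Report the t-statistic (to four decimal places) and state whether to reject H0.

Let group 1 = group A, group 2 = group B. H0: μ_1 = μ_2; H1: μ_1 < μ_2 (two-sample pooled-variance t-test, left-tailed).
s_p² = [(14−1)·1180² + (17−1)·1400²]/(14+17−2) = 1705560
t = (5490 − 6860)/√[1705560·(1/14 + 1/17)] = -2.9067
df = n₁ + n₂ − 2 = 29
p-value = P(T ≤ -2.9067) ≈ 0.0035
Since p ≈ 0.0035 < α = 0.05, reject H0; the data support H1.

t = -2.9067; reject H0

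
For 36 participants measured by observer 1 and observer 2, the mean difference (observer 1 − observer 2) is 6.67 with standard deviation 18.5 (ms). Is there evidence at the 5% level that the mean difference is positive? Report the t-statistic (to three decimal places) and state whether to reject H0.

H0: μ_d = 0; H1: μ_d > 0 (paired t-test on the differences, right-tailed).
t = d̄/(s_d/√n) = 6.67/(18.5/√36) = 2.163
df = n − 1 = 35
p-value = P(T ≥ 2.163) ≈ 0.019
Since p ≈ 0.019 < α = 0.05, reject H0; the data support H1.

t = 2.163; reject H0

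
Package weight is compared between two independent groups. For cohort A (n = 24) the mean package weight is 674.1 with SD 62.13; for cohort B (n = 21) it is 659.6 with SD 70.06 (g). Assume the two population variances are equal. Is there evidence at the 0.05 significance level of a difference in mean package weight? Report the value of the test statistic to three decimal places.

0.736

Let group 1 = cohort A, group 2 = cohort B. H0: μ_1 = μ_2; H1: μ_1 ≠ μ_2 (two-sample pooled-variance t-test, two-sided).
s_p² = [(24−1)·62.13² + (21−1)·70.06²]/(24+21−2) = 4347.7
t = (674.1 − 659.6)/√[4347.7·(1/24 + 1/21)] = 0.736
df = n₁ + n₂ − 2 = 43
Two-sided p-value ≈ 0.4658
Since p ≈ 0.4658 > α = 0.05, fail to reject H0; the evidence is not statistically significant.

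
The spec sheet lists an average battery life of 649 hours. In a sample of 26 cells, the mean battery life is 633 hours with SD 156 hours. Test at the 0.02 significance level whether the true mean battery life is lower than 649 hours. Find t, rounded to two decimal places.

-0.52

H0: μ = 649; H1: μ < 649 (one-sample t-test, left-tailed).
t = (x̄ − μ₀)/(s/√n) = (633 − 649)/(156/√26) = -0.52
df = n − 1 = 25
p-value = P(T ≤ -0.52) ≈ 0.3028
Since p ≈ 0.3028 > α = 0.02, fail to reject H0; the data do not provide sufficient evidence against H0.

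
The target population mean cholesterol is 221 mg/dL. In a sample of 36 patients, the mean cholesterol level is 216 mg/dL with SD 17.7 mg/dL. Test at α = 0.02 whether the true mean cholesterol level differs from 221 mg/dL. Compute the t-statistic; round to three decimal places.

-1.695

H0: μ = 221; H1: μ ≠ 221 (one-sample t-test, two-sided).
t = (x̄ − μ₀)/(s/√n) = (216 − 221)/(17.7/√36) = -1.695
df = n − 1 = 35
Two-sided p-value ≈ 0.099
Since p ≈ 0.099 > α = 0.02, fail to reject H0; the evidence is not statistically significant.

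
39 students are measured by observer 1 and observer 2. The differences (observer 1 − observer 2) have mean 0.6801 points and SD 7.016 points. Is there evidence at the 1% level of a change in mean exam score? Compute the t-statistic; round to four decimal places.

0.6054

H0: μ_d = 0; H1: μ_d ≠ 0 (paired t-test on the differences, two-sided).
t = d̄/(s_d/√n) = 0.6801/(7.016/√39) = 0.6054
df = n − 1 = 38
Two-sided p-value ≈ 0.549
Since p ≈ 0.549 > α = 0.01, fail to reject H0; the data do not provide sufficient evidence against H0.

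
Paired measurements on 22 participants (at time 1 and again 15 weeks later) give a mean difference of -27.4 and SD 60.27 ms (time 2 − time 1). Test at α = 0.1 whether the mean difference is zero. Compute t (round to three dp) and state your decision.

H0: μ_d = 0; H1: μ_d ≠ 0 (paired t-test on the differences, two-sided).
t = d̄/(s_d/√n) = -27.4/(60.27/√22) = -2.132
df = n − 1 = 21
Two-sided p-value ≈ 0.045
Since p ≈ 0.045 < α = 0.1, reject H0; the evidence is statistically significant.

t = -2.132; reject H0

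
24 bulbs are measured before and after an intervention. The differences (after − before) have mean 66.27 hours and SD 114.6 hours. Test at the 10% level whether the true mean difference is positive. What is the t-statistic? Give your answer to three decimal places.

2.833

H0: μ_d = 0; H1: μ_d > 0 (paired t-test on the differences, right-tailed).
t = d̄/(s_d/√n) = 66.27/(114.6/√24) = 2.833
df = n − 1 = 23
p-value = P(T ≥ 2.833) ≈ 0.005
Since p ≈ 0.005 < α = 0.1, reject H0; the data support H1.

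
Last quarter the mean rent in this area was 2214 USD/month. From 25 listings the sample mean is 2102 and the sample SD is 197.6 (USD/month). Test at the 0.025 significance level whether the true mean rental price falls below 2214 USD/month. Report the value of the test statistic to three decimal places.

H0: μ = 2214; H1: μ < 2214 (one-sample t-test, left-tailed).
t = (x̄ − μ₀)/(s/√n) = (2102 − 2214)/(197.6/√25) = -2.834
df = n − 1 = 24
p-value = P(T ≤ -2.834) ≈ 0.0046
Since p ≈ 0.0046 < α = 0.025, reject H0; the data support H1.

-2.834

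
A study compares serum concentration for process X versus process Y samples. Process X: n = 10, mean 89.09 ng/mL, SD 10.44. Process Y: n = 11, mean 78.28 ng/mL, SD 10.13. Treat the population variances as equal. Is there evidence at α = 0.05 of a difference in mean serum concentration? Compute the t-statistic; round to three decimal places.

2.407

Let group 1 = process X, group 2 = process Y. H0: μ_1 = μ_2; H1: μ_1 ≠ μ_2 (two-sample pooled-variance t-test, two-sided).
s_p² = [(10−1)·10.44² + (11−1)·10.13²]/(10+11−2) = 105.637
t = (89.09 − 78.28)/√[105.637·(1/10 + 1/11)] = 2.407
df = n₁ + n₂ − 2 = 19
Two-sided p-value ≈ 0.026
Since p ≈ 0.026 < α = 0.05, reject H0; the data support H1.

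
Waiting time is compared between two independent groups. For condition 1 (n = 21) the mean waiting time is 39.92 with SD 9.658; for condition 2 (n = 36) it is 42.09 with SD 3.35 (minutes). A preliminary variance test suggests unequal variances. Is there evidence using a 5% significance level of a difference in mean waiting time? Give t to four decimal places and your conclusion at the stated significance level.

t = -0.9953; fail to reject H0

Let group 1 = condition 1, group 2 = condition 2. H0: μ_1 = μ_2; H1: μ_1 ≠ μ_2 (Welch's two-sample t-test, two-sided).
t = (x̄_1 − x̄_2)/√(s_1²/n_1 + s_2²/n_2) = (39.92 − 42.09)/√(9.658²/21 + 3.35²/36) = -0.9953
Welch–Satterthwaite df ≈ 22.84
Two-sided p-value ≈ 0.3300
Since p ≈ 0.3300 > α = 0.05, fail to reject H0; the data do not provide sufficient evidence against H0.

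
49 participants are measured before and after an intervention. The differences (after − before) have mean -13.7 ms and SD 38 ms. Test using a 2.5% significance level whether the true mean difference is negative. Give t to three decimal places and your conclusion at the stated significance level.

t = -2.524; reject H0

H0: μ_d = 0; H1: μ_d < 0 (paired t-test on the differences, left-tailed).
t = d̄/(s_d/√n) = -13.7/(38/√49) = -2.524
df = n − 1 = 48
p-value = P(T ≤ -2.524) ≈ 0.007
Since p ≈ 0.007 < α = 0.025, reject H0; the evidence is statistically significant.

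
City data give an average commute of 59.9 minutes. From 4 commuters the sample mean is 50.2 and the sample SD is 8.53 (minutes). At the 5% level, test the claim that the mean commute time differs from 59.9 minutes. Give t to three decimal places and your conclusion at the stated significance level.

H0: μ = 59.9; H1: μ ≠ 59.9 (one-sample t-test, two-sided).
t = (x̄ − μ₀)/(s/√n) = (50.2 − 59.9)/(8.53/√4) = -2.274
df = n − 1 = 3
Two-sided p-value ≈ 0.107
Since p ≈ 0.107 > α = 0.05, fail to reject H0; the evidence is not statistically significant.

t = -2.274; fail to reject H0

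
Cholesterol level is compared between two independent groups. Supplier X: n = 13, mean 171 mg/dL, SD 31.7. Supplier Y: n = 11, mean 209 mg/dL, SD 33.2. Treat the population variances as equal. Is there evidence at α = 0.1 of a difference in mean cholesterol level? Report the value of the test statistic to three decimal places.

-2.864

Let group 1 = supplier X, group 2 = supplier Y. H0: μ_1 = μ_2; H1: μ_1 ≠ μ_2 (two-sample pooled-variance t-test, two-sided).
s_p² = [(13−1)·31.7² + (11−1)·33.2²]/(13+11−2) = 1049.14
t = (171 − 209)/√[1049.14·(1/13 + 1/11)] = -2.864
df = n₁ + n₂ − 2 = 22
Two-sided p-value ≈ 0.009
Since p ≈ 0.009 < α = 0.1, reject H0; the evidence is statistically significant.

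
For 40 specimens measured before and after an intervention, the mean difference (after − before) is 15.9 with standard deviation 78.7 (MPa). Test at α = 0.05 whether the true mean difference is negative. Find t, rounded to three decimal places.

H0: μ_d = 0; H1: μ_d < 0 (paired t-test on the differences, left-tailed).
t = d̄/(s_d/√n) = 15.9/(78.7/√40) = 1.278
df = n − 1 = 39
p-value = P(T ≤ 1.278) ≈ 0.8956
Since p ≈ 0.8956 > α = 0.05, fail to reject H0; the data do not provide sufficient evidence against H0.

1.278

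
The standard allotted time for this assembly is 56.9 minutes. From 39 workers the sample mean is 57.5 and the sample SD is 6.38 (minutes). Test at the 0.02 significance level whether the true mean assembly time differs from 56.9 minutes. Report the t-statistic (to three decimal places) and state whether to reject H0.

t = 0.587; fail to reject H0

H0: μ = 56.9; H1: μ ≠ 56.9 (one-sample t-test, two-sided).
t = (x̄ − μ₀)/(s/√n) = (57.5 − 56.9)/(6.38/√39) = 0.587
df = n − 1 = 38
Two-sided p-value ≈ 0.560
Since p ≈ 0.560 > α = 0.02, fail to reject H0; the data do not provide sufficient evidence against H0.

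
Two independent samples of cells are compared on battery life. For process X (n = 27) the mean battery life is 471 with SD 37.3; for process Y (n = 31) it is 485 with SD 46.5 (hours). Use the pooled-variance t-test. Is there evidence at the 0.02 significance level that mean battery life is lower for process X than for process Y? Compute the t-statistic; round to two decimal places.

Let group 1 = process X, group 2 = process Y. H0: μ_1 = μ_2; H1: μ_1 < μ_2 (two-sample pooled-variance t-test, left-tailed).
s_p² = [(27−1)·37.3² + (31−1)·46.5²]/(27+31−2) = 1804.3
t = (471 − 485)/√[1804.3·(1/27 + 1/31)] = -1.25
df = n₁ + n₂ − 2 = 56
p-value = P(T ≤ -1.25) ≈ 0.108
Since p ≈ 0.108 > α = 0.02, fail to reject H0; the data do not provide sufficient evidence against H0.

-1.25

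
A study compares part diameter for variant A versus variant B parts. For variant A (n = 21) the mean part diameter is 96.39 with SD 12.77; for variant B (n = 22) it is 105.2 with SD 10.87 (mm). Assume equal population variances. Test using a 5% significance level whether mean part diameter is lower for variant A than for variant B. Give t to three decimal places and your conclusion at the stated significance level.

t = -2.440; reject H0

Let group 1 = variant A, group 2 = variant B. H0: μ_1 = μ_2; H1: μ_1 < μ_2 (two-sample pooled-variance t-test, left-tailed).
s_p² = [(21−1)·12.77² + (22−1)·10.87²]/(21+22−2) = 140.067
t = (96.39 − 105.2)/√[140.067·(1/21 + 1/22)] = -2.440
df = n₁ + n₂ − 2 = 41
p-value = P(T ≤ -2.440) ≈ 0.010
Since p ≈ 0.010 < α = 0.05, reject H0; the data support H1.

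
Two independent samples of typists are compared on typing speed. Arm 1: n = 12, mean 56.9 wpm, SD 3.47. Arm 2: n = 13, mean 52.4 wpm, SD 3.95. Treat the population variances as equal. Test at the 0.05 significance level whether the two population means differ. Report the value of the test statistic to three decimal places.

3.015

Let group 1 = arm 1, group 2 = arm 2. H0: μ_1 = μ_2; H1: μ_1 ≠ μ_2 (two-sample pooled-variance t-test, two-sided).
s_p² = [(12−1)·3.47² + (13−1)·3.95²]/(12+13−2) = 13.8991
t = (56.9 − 52.4)/√[13.8991·(1/12 + 1/13)] = 3.015
df = n₁ + n₂ − 2 = 23
Two-sided p-value ≈ 0.0062
Since p ≈ 0.0062 < α = 0.05, reject H0; the data support H1.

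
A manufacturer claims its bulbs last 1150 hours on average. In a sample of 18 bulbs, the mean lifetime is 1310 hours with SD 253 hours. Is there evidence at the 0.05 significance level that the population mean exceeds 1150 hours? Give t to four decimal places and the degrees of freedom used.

H0: μ = 1150; H1: μ > 1150 (one-sample t-test, right-tailed).
t = (x̄ − μ₀)/(s/√n) = (1310 − 1150)/(253/√18) = 2.6831
df = n − 1 = 17
p-value = P(T ≥ 2.6831) ≈ 0.0079
Since p ≈ 0.0079 < α = 0.05, reject H0; the data support H1.

t = 2.6831, df = 17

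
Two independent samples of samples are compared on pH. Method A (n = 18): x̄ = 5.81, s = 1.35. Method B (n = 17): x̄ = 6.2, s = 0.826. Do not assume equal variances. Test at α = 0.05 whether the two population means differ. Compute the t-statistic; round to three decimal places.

Let group 1 = method A, group 2 = method B. H0: μ_1 = μ_2; H1: μ_1 ≠ μ_2 (Welch's two-sample t-test, two-sided).
t = (x̄_1 − x̄_2)/√(s_1²/n_1 + s_2²/n_2) = (5.81 − 6.2)/√(1.35²/18 + 0.826²/17) = -1.037
Welch–Satterthwaite df ≈ 28.41
Two-sided p-value ≈ 0.308
Since p ≈ 0.308 > α = 0.05, fail to reject H0; the data do not provide sufficient evidence against H0.

-1.037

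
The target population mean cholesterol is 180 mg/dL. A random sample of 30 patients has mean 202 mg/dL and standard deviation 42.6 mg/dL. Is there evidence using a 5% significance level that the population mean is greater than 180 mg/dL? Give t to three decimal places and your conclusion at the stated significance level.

H0: μ = 180; H1: μ > 180 (one-sample t-test, right-tailed).
t = (x̄ − μ₀)/(s/√n) = (202 − 180)/(42.6/√30) = 2.829
df = n − 1 = 29
p-value = P(T ≥ 2.829) ≈ 0.0042
Since p ≈ 0.0042 < α = 0.05, reject H0; the evidence is statistically significant.

t = 2.829; reject H0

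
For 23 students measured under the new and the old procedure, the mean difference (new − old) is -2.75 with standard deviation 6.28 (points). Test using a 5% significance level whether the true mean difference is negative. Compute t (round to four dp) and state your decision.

H0: μ_d = 0; H1: μ_d < 0 (paired t-test on the differences, left-tailed).
t = d̄/(s_d/√n) = -2.75/(6.28/√23) = -2.1001
df = n − 1 = 22
p-value = P(T ≤ -2.1001) ≈ 0.0237
Since p ≈ 0.0237 < α = 0.05, reject H0; the data support H1.

t = -2.1001; reject H0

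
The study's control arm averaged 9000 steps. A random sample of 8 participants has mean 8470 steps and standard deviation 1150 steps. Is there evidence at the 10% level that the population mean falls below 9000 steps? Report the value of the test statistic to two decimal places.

-1.30

H0: μ = 9000; H1: μ < 9000 (one-sample t-test, left-tailed).
t = (x̄ − μ₀)/(s/√n) = (8470 − 9000)/(1150/√8) = -1.30
df = n − 1 = 7
p-value = P(T ≤ -1.30) ≈ 0.1168
Since p ≈ 0.1168 > α = 0.1, fail to reject H0; the evidence is not statistically significant.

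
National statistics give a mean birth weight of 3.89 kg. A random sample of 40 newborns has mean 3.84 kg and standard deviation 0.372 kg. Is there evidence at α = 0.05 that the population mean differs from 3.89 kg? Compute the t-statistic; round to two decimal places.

H0: μ = 3.89; H1: μ ≠ 3.89 (one-sample t-test, two-sided).
t = (x̄ − μ₀)/(s/√n) = (3.84 − 3.89)/(0.372/√40) = -0.85
df = n − 1 = 39
Two-sided p-value ≈ 0.400
Since p ≈ 0.400 > α = 0.05, fail to reject H0; the evidence is not statistically significant.

-0.85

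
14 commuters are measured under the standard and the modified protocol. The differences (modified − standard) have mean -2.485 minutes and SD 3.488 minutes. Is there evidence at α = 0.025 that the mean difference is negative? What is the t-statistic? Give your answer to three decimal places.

-2.666

H0: μ_d = 0; H1: μ_d < 0 (paired t-test on the differences, left-tailed).
t = d̄/(s_d/√n) = -2.485/(3.488/√14) = -2.666
df = n − 1 = 13
p-value = P(T ≤ -2.666) ≈ 0.010
Since p ≈ 0.010 < α = 0.025, reject H0; the evidence is statistically significant.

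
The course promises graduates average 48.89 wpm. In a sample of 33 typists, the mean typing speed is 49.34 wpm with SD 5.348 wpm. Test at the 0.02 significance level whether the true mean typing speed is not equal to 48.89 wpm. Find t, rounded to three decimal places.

0.483

H0: μ = 48.89; H1: μ ≠ 48.89 (one-sample t-test, two-sided).
t = (x̄ − μ₀)/(s/√n) = (49.34 − 48.89)/(5.348/√33) = 0.483
df = n − 1 = 32
Two-sided p-value ≈ 0.632
Since p ≈ 0.632 > α = 0.02, fail to reject H0; the evidence is not statistically significant.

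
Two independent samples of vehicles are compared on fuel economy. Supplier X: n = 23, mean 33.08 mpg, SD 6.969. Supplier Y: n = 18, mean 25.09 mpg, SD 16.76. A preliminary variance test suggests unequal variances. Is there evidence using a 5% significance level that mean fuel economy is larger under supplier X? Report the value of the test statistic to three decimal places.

1.898

Let group 1 = supplier X, group 2 = supplier Y. H0: μ_1 = μ_2; H1: μ_1 > μ_2 (Welch's two-sample t-test, right-tailed).
t = (x̄_1 − x̄_2)/√(s_1²/n_1 + s_2²/n_2) = (33.08 − 25.09)/√(6.969²/23 + 16.76²/18) = 1.898
Welch–Satterthwaite df ≈ 21.61
p-value = P(T ≥ 1.898) ≈ 0.036
Since p ≈ 0.036 < α = 0.05, reject H0; the data support H1.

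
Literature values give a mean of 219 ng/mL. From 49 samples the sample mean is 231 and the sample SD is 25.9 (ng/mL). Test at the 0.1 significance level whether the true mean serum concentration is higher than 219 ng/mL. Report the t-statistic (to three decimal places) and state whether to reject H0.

H0: μ = 219; H1: μ > 219 (one-sample t-test, right-tailed).
t = (x̄ − μ₀)/(s/√n) = (231 − 219)/(25.9/√49) = 3.243
df = n − 1 = 48
p-value = P(T ≥ 3.243) ≈ 0.0011
Since p ≈ 0.0011 < α = 0.1, reject H0; the data support H1.

t = 3.243; reject H0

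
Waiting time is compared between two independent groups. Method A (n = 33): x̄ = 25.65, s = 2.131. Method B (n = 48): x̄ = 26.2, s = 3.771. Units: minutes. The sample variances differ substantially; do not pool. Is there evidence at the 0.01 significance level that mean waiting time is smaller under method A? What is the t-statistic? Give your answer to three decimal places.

Let group 1 = method A, group 2 = method B. H0: μ_1 = μ_2; H1: μ_1 < μ_2 (Welch's two-sample t-test, left-tailed).
t = (x̄_1 − x̄_2)/√(s_1²/n_1 + s_2²/n_2) = (25.65 − 26.2)/√(2.131²/33 + 3.771²/48) = -0.835
Welch–Satterthwaite df ≈ 76.55
p-value = P(T ≤ -0.835) ≈ 0.203
Since p ≈ 0.203 > α = 0.01, fail to reject H0; the data do not provide sufficient evidence against H0.

-0.835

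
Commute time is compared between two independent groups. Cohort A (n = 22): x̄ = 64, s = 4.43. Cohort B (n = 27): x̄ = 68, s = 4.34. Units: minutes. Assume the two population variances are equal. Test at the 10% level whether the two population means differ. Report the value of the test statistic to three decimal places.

Let group 1 = cohort A, group 2 = cohort B. H0: μ_1 = μ_2; H1: μ_1 ≠ μ_2 (two-sample pooled-variance t-test, two-sided).
s_p² = [(22−1)·4.43² + (27−1)·4.34²]/(22+27−2) = 19.1883
t = (64 − 68)/√[19.1883·(1/22 + 1/27)] = -3.179
df = n₁ + n₂ − 2 = 47
Two-sided p-value ≈ 0.003
Since p ≈ 0.003 < α = 0.1, reject H0; the data support H1.

-3.179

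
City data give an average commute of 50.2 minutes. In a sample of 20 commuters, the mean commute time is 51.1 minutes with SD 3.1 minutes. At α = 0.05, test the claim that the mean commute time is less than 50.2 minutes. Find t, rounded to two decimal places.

H0: μ = 50.2; H1: μ < 50.2 (one-sample t-test, left-tailed).
t = (x̄ − μ₀)/(s/√n) = (51.1 − 50.2)/(3.1/√20) = 1.30
df = n − 1 = 19
p-value = P(T ≤ 1.30) ≈ 0.895
Since p ≈ 0.895 > α = 0.05, fail to reject H0; the evidence is not statistically significant.

1.30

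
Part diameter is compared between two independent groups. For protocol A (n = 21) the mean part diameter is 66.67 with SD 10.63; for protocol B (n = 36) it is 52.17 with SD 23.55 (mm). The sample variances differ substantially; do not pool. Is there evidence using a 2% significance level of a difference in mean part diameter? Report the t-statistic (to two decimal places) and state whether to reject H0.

Let group 1 = protocol A, group 2 = protocol B. H0: μ_1 = μ_2; H1: μ_1 ≠ μ_2 (Welch's two-sample t-test, two-sided).
t = (x̄_1 − x̄_2)/√(s_1²/n_1 + s_2²/n_2) = (66.67 − 52.17)/√(10.63²/21 + 23.55²/36) = 3.18
Welch–Satterthwaite df ≈ 52.51
Two-sided p-value ≈ 0.0025
Since p ≈ 0.0025 < α = 0.02, reject H0; the evidence is statistically significant.

t = 3.18; reject H0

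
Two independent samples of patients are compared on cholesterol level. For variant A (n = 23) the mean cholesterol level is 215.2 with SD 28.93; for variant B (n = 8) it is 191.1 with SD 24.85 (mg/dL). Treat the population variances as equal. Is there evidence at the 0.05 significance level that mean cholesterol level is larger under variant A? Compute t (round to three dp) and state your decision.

Let group 1 = variant A, group 2 = variant B. H0: μ_1 = μ_2; H1: μ_1 > μ_2 (two-sample pooled-variance t-test, right-tailed).
s_p² = [(23−1)·28.93² + (8−1)·24.85²]/(23+8−2) = 783.981
t = (215.2 − 191.1)/√[783.981·(1/23 + 1/8)] = 2.097
df = n₁ + n₂ − 2 = 29
p-value = P(T ≥ 2.097) ≈ 0.022
Since p ≈ 0.022 < α = 0.05, reject H0; the data support H1.

t = 2.097; reject H0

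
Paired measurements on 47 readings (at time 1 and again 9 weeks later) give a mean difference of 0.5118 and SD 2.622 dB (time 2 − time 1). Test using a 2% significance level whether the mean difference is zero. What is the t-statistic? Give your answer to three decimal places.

H0: μ_d = 0; H1: μ_d ≠ 0 (paired t-test on the differences, two-sided).
t = d̄/(s_d/√n) = 0.5118/(2.622/√47) = 1.338
df = n − 1 = 46
Two-sided p-value ≈ 0.1874
Since p ≈ 0.1874 > α = 0.02, fail to reject H0; the evidence is not statistically significant.

1.338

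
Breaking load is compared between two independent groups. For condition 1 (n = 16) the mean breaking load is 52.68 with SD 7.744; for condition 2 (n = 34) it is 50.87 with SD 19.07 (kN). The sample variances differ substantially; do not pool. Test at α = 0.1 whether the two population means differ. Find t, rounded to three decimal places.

0.476

Let group 1 = condition 1, group 2 = condition 2. H0: μ_1 = μ_2; H1: μ_1 ≠ μ_2 (Welch's two-sample t-test, two-sided).
t = (x̄_1 − x̄_2)/√(s_1²/n_1 + s_2²/n_2) = (52.68 − 50.87)/√(7.744²/16 + 19.07²/34) = 0.476
Welch–Satterthwaite df ≈ 47.38
Two-sided p-value ≈ 0.636
Since p ≈ 0.636 > α = 0.1, fail to reject H0; the evidence is not statistically significant.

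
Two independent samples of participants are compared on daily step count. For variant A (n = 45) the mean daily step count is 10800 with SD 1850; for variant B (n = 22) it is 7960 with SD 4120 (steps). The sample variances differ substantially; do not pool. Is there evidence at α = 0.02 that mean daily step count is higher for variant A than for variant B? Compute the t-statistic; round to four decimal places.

3.0847

Let group 1 = variant A, group 2 = variant B. H0: μ_1 = μ_2; H1: μ_1 > μ_2 (Welch's two-sample t-test, right-tailed).
t = (x̄_1 − x̄_2)/√(s_1²/n_1 + s_2²/n_2) = (10800 − 7960)/√(1850²/45 + 4120²/22) = 3.0847
Welch–Satterthwaite df ≈ 25.23
p-value = P(T ≥ 3.0847) ≈ 0.0024
Since p ≈ 0.0024 < α = 0.02, reject H0; the data support H1.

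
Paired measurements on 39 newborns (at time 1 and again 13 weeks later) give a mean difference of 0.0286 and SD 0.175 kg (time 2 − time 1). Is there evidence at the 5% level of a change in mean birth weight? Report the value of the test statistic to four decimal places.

1.0206

H0: μ_d = 0; H1: μ_d ≠ 0 (paired t-test on the differences, two-sided).
t = d̄/(s_d/√n) = 0.0286/(0.175/√39) = 1.0206
df = n − 1 = 38
Two-sided p-value ≈ 0.3139
Since p ≈ 0.3139 > α = 0.05, fail to reject H0; the data do not provide sufficient evidence against H0.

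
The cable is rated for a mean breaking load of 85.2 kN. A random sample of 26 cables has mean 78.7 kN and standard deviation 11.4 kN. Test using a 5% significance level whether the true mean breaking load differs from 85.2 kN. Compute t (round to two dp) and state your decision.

t = -2.91; reject H0

H0: μ = 85.2; H1: μ ≠ 85.2 (one-sample t-test, two-sided).
t = (x̄ − μ₀)/(s/√n) = (78.7 − 85.2)/(11.4/√26) = -2.91
df = n − 1 = 25
Two-sided p-value ≈ 0.0075
Since p ≈ 0.0075 < α = 0.05, reject H0; the data support H1.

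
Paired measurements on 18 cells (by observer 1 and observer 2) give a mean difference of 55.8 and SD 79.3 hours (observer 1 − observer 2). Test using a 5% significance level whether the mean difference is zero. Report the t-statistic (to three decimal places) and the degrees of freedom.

H0: μ_d = 0; H1: μ_d ≠ 0 (paired t-test on the differences, two-sided).
t = d̄/(s_d/√n) = 55.8/(79.3/√18) = 2.985
df = n − 1 = 17
Two-sided p-value ≈ 0.0083
Since p ≈ 0.0083 < α = 0.05, reject H0; the evidence is statistically significant.

t = 2.985, df = 17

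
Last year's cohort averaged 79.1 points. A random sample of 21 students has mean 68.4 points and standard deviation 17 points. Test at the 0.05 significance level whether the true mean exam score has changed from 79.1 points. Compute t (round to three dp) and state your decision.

H0: μ = 79.1; H1: μ ≠ 79.1 (one-sample t-test, two-sided).
t = (x̄ − μ₀)/(s/√n) = (68.4 − 79.1)/(17/√21) = -2.884
df = n − 1 = 20
Two-sided p-value ≈ 0.0092
Since p ≈ 0.0092 < α = 0.05, reject H0; the data support H1.

t = -2.884; reject H0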